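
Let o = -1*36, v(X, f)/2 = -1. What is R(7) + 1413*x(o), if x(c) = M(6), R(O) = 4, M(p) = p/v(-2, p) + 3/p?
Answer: -7057/2 ≈ -3528.5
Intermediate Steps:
v(X, f) = -2 (v(X, f) = 2*(-1) = -2)
M(p) = 3/p - p/2 (M(p) = p/(-2) + 3/p = p*(-½) + 3/p = -p/2 + 3/p = 3/p - p/2)
o = -36
x(c) = -5/2 (x(c) = 3/6 - ½*6 = 3*(⅙) - 3 = ½ - 3 = -5/2)
R(7) + 1413*x(o) = 4 + 1413*(-5/2) = 4 - 7065/2 = -7057/2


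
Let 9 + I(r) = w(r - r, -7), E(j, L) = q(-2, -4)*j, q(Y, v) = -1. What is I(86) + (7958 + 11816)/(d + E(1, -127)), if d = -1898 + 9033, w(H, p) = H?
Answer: -22216/3567 ≈ -6.2282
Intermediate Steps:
E(j, L) = -j
d = 7135
I(r) = -9 (I(r) = -9 + (r - r) = -9 + 0 = -9)
I(86) + (7958 + 11816)/(d + E(1, -127)) = -9 + (7958 + 11816)/(7135 - 1*1) = -9 + 19774/(7135 - 1) = -9 + 19774/7134 = -9 + 19774*(1/7134) = -9 + 9887/3567 = -22216/3567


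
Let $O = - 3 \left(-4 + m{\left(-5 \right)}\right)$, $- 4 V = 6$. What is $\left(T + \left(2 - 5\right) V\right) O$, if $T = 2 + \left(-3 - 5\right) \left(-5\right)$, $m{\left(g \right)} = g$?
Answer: $\frac{2511}{2} \approx 1255.5$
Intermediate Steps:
$V = - \frac{3}{2}$ ($V = \left(- \frac{1}{4}\right) 6 = - \frac{3}{2} \approx -1.5$)
$T = 42$ ($T = 2 - -40 = 2 + 40 = 42$)
$O = 27$ ($O = - 3 \left(-4 - 5\right) = \left(-3\right) \left(-9\right) = 27$)
$\left(T + \left(2 - 5\right) V\right) O = \left(42 + \left(2 - 5\right) \left(- \frac{3}{2}\right)\right) 27 = \left(42 - - \frac{9}{2}\right) 27 = \left(42 + \frac{9}{2}\right) 27 = \frac{93}{2} \cdot 27 = \frac{2511}{2}$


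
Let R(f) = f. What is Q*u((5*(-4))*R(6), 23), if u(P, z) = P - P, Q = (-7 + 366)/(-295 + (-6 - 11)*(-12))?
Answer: 0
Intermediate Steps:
Q = -359/91 (Q = 359/(-295 - 17*(-12)) = 359/(-295 + 204) = 359/(-91) = 359*(-1/91) = -359/91 ≈ -3.9451)
u(P, z) = 0
Q*u((5*(-4))*R(6), 23) = -359/91*0 = 0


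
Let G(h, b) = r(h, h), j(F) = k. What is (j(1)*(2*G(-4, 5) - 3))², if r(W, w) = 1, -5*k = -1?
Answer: 1/25 ≈ 0.040000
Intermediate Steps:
k = ⅕ (k = -⅕*(-1) = ⅕ ≈ 0.20000)
j(F) = ⅕
G(h, b) = 1
(j(1)*(2*G(-4, 5) - 3))² = ((2*1 - 3)/5)² = ((2 - 3)/5)² = ((⅕)*(-1))² = (-⅕)² = 1/25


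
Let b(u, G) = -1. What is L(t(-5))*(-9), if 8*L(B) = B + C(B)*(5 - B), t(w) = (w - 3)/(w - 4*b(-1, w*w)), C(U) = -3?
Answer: -153/8 ≈ -19.125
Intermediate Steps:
t(w) = (-3 + w)/(4 + w) (t(w) = (w - 3)/(w - 4*(-1)) = (-3 + w)/(w + 4) = (-3 + w)/(4 + w))
L(B) = -15/8 + B/2 (L(B) = (B - 3*(5 - B))/8 = (B + (-15 + 3*B))/8 = (-15 + 4*B)/8 = -15/8 + B/2)
L(t(-5))*(-9) = (-15/8 + ((-3 - 5)/(4 - 5))/2)*(-9) = (-15/8 + (-8/(-1))/2)*(-9) = (-15/8 + (-1*(-8))/2)*(-9) = (-15/8 + (1/2)*8)*(-9) = (-15/8 + 4)*(-9) = (17/8)*(-9) = -153/8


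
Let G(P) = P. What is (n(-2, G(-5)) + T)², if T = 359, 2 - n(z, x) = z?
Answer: 131769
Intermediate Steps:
n(z, x) = 2 - z
(n(-2, G(-5)) + T)² = ((2 - 1*(-2)) + 359)² = ((2 + 2) + 359)² = (4 + 359)² = 363² = 131769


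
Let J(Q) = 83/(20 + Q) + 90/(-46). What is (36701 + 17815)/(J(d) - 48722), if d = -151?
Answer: -27376118/24467865 ≈ -1.1189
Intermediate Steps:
J(Q) = -45/23 + 83/(20 + Q) (J(Q) = 83/(20 + Q) + 90*(-1/46) = 83/(20 + Q) - 45/23 = -45/23 + 83/(20 + Q))
(36701 + 17815)/(J(d) - 48722) = (36701 + 17815)/((1009 - 45*(-151))/(23*(20 - 151)) - 48722) = 54516/((1/23)*(1009 + 6795)/(-131) - 48722) = 54516/((1/23)*(-1/131)*7804 - 48722) = 54516/(-7804/3013 - 48722) = 54516/(-146807190/3013) = 54516*(-3013/146807190) = -27376118/24467865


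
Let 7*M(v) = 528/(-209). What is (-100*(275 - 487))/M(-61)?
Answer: -176225/3 ≈ -58742.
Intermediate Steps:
M(v) = -48/133 (M(v) = (528/(-209))/7 = (528*(-1/209))/7 = (1/7)*(-48/19) = -48/133)
(-100*(275 - 487))/M(-61) = (-100*(275 - 487))/(-48/133) = -100*(-212)*(-133/48) = 21200*(-133/48) = -176225/3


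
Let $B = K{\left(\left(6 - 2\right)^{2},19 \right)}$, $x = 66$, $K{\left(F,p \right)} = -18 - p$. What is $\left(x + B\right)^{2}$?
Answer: $841$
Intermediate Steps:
$B = -37$ ($B = -18 - 19 = -37$)
$\left(x + B\right)^{2} = \left(66 - 37\right)^{2} = 29^{2} = 841$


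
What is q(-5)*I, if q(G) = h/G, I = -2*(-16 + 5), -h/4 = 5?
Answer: 88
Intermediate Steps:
h = -20 (h = -4*5 = -20)
I = 22 (I = -2*(-11) = 22)
q(G) = -20/G
q(-5)*I = -20/(-5)*22 = -20*(-1/5)*22 = 4*22 = 88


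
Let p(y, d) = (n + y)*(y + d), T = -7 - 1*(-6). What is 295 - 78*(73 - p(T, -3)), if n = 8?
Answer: -7583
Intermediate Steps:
T = -1 (T = -7 + 6 = -1)
p(y, d) = (8 + y)*(d + y) (p(y, d) = (8 + y)*(y + d) = (8 + y)*(d + y))
295 - 78*(73 - p(T, -3)) = 295 - 78*(73 - ((-1)**2 + 8*(-3) + 8*(-1) - 3*(-1))) = 295 - 78*(73 - (1 - 24 - 8 + 3)) = 295 - 78*(73 - 1*(-28)) = 295 - 78*(73 + 28) = 295 - 78*101 = 295 - 7878 = -7583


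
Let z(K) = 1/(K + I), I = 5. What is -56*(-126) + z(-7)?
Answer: 14111/2 ≈ 7055.5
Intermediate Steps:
z(K) = 1/(5 + K) (z(K) = 1/(K + 5) = 1/(5 + K))
-56*(-126) + z(-7) = -56*(-126) + 1/(5 - 7) = 7056 + 1/(-2) = 7056 - ½ = 14111/2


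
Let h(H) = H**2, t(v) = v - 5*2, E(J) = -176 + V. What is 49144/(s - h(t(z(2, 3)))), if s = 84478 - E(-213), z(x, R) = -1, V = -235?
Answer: 6143/10596 ≈ 0.57975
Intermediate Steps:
E(J) = -411 (E(J) = -176 - 235 = -411)
t(v) = -10 + v (t(v) = v - 10 = -10 + v)
s = 84889 (s = 84478 - 1*(-411) = 84478 + 411 = 84889)
49144/(s - h(t(z(2, 3)))) = 49144/(84889 - (-10 - 1)**2) = 49144/(84889 - 1*(-11)**2) = 49144/(84889 - 1*121) = 49144/(84889 - 121) = 49144/84768 = 49144*(1/84768) = 6143/10596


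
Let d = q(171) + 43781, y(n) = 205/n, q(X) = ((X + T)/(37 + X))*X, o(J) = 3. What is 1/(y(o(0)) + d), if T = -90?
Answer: 624/27403537 ≈ 2.2771e-5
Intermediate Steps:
q(X) = X*(-90 + X)/(37 + X) (q(X) = ((X - 90)/(37 + X))*X = ((-90 + X)/(37 + X))*X = X*(-90 + X)/(37 + X))
d = 9120299/208 (d = 171*(-90 + 171)/(37 + 171) + 43781 = 171*81/208 + 43781 = 171*(1/208)*81 + 43781 = 13851/208 + 43781 = 9120299/208 ≈ 43848.)
1/(y(o(0)) + d) = 1/(205/3 + 9120299/208) = 1/(27403537/624) = 624/27403537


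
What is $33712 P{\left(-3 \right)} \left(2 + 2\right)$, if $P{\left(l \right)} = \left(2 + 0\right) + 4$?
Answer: $809088$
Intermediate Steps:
$P{\left(l \right)} = 6$ ($P{\left(l \right)} = 2 + 4 = 6$)
$33712 P{\left(-3 \right)} \left(2 + 2\right) = 33712 \cdot 6 \left(2 + 2\right) = 33712 \cdot 6 \cdot 4 = 33712 \cdot 24 = 809088$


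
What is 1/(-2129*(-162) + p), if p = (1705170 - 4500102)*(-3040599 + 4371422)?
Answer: -1/3719559444138 ≈ -2.6885e-13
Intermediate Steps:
p = -3719559789036 (p = -2794932*1330823 = -3719559789036)
1/(-2129*(-162) + p) = 1/(-2129*(-162) - 3719559789036) = 1/(344898 - 3719559789036) = 1/(-3719559444138) = -1/3719559444138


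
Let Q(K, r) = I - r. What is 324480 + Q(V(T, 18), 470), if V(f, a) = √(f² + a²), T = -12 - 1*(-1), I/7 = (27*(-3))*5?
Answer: 321175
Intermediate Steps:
I = -2835 (I = 7*((27*(-3))*5) = 7*(-81*5) = 7*(-405) = -2835)
T = -11 (T = -12 + 1 = -11)
V(f, a) = √(a² + f²)
Q(K, r) = -2835 - r
324480 + Q(V(T, 18), 470) = 324480 + (-2835 - 1*470) = 324480 + (-2835 - 470) = 324480 - 3305 = 321175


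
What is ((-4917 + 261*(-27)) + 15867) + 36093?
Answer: 39996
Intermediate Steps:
((-4917 + 261*(-27)) + 15867) + 36093 = ((-4917 - 7047) + 15867) + 36093 = (-11964 + 15867) + 36093 = 3903 + 36093 = 39996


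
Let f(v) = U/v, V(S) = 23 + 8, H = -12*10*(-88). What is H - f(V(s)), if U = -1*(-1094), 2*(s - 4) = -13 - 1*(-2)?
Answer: 326266/31 ≈ 10525.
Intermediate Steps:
H = 10560 (H = -120*(-88) = 10560)
s = -3/2 (s = 4 + (-13 - 1*(-2))/2 = 4 + (-13 + 2)/2 = 4 + (½)*(-11) = 4 - 11/2 = -3/2 ≈ -1.5000)
U = 1094
V(S) = 31
f(v) = 1094/v
H - f(V(s)) = 10560 - 1094/31 = 326266/31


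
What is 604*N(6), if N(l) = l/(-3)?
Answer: -1208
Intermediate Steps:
N(l) = -l/3 (N(l) = l*(-1/3) = -l/3)
604*N(6) = 604*(-1/3*6) = 604*(-2) = -1208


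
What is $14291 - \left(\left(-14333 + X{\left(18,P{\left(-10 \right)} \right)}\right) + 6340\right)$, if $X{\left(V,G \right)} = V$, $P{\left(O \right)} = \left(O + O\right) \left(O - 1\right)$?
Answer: $22266$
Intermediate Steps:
$P{\left(O \right)} = 2 O \left(-1 + O\right)$
$14291 - \left(\left(-14333 + X{\left(18,P{\left(-10 \right)} \right)}\right) + 6340\right) = 14291 - \left(\left(-14333 + 18\right) + 6340\right) = 14291 - \left(-14315 + 6340\right) = 14291 - -7975 = 14291 + 7975 = 22266$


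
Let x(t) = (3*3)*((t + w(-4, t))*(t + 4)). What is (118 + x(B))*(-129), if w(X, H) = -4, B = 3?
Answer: -7095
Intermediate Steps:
x(t) = 9*(-4 + t)*(4 + t) (x(t) = (3*3)*((t - 4)*(t + 4)) = 9*((-4 + t)*(4 + t)) = 9*(-4 + t)*(4 + t))
(118 + x(B))*(-129) = (118 + (-144 + 9*3²))*(-129) = (118 + (-144 + 9*9))*(-129) = (118 + (-144 + 81))*(-129) = (118 - 63)*(-129) = 55*(-129) = -7095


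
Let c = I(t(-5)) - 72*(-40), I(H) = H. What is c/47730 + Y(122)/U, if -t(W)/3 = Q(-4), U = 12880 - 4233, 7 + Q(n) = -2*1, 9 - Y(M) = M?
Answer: 6581113/137573770 ≈ 0.047837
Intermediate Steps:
Y(M) = 9 - M
Q(n) = -9 (Q(n) = -7 - 2*1 = -7 - 2 = -9)
U = 8647
t(W) = 27 (t(W) = -3*(-9) = 27)
c = 2907 (c = 27 - 72*(-40) = 27 + 2880 = 2907)
c/47730 + Y(122)/U = 2907/47730 + (9 - 1*122)/8647 = 2907*(1/47730) + (9 - 122)*(1/8647) = 969/15910 - 113*1/8647 = 969/15910 - 113/8647 = 6581113/137573770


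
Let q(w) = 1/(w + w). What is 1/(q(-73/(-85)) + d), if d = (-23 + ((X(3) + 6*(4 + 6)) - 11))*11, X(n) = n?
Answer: 146/46659 ≈ 0.0031291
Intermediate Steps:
q(w) = 1/(2*w)
d = 319 (d = (-23 + ((3 + 6*(4 + 6)) - 11))*11 = (-23 + ((3 + 6*10) - 11))*11 = (-23 + ((3 + 60) - 11))*11 = (-23 + (63 - 11))*11 = (-23 + 52)*11 = 29*11 = 319)
1/(q(-73/(-85)) + d) = 1/(1/(2*((-73/(-85)))) + 319) = 1/(1/(2*((-73*(-1/85)))) + 319) = 1/(1/(2*(73/85)) + 319) = 1/((1/2)*(85/73) + 319) = 1/(85/146 + 319) = 1/(46659/146) = 146/46659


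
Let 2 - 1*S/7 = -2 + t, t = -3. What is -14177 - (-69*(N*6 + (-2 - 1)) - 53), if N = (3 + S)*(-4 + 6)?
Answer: 28725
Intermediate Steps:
S = 49 (S = 14 - 7*(-2 - 3) = 14 - 7*(-5) = 14 + 35 = 49)
N = 104 (N = (3 + 49)*(-4 + 6) = 52*2 = 104)
-14177 - (-69*(N*6 + (-2 - 1)) - 53) = -14177 - (-69*(104*6 + (-2 - 1)) - 53) = -14177 - (-69*(624 - 3) - 53) = -14177 - (-69*621 - 53) = -14177 - (-42849 - 53) = -14177 - 1*(-42902) = -14177 + 42902 = 28725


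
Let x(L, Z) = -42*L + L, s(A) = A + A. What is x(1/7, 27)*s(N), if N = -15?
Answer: 1230/7 ≈ 175.71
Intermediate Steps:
s(A) = 2*A
x(L, Z) = -41*L
x(1/7, 27)*s(N) = (-41/7)*(2*(-15)) = -41*⅐*(-30) = -41/7*(-30) = 1230/7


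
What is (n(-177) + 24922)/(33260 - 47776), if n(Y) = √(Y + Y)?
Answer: -12461/7258 - I*√354/14516 ≈ -1.7169 - 0.0012961*I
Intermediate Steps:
n(Y) = √2*√Y (n(Y) = √(2*Y) = √2*√Y)
(n(-177) + 24922)/(33260 - 47776) = (√2*√(-177) + 24922)/(33260 - 47776) = (√2*(I*√177) + 24922)/(-14516) = (I*√354 + 24922)*(-1/14516) = (24922 + I*√354)*(-1/14516) = -12461/7258 - I*√354/14516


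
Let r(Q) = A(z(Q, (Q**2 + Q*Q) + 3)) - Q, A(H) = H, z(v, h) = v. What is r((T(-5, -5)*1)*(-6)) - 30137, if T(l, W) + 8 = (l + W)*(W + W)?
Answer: -30137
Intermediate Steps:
T(l, W) = -8 + 2*W*(W + l) (T(l, W) = -8 + (l + W)*(W + W) = -8 + (W + l)*(2*W) = -8 + 2*W*(W + l))
r(Q) = 0 (r(Q) = Q - Q = 0)
r((T(-5, -5)*1)*(-6)) - 30137 = 0 - 30137 = -30137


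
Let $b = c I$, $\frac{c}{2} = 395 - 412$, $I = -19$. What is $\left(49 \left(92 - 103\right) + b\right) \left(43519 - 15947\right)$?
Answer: $2950204$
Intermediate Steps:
$c = -34$ ($c = 2 \left(395 - 412\right) = 2 \left(-17\right) = -34$)
$b = 646$ ($b = \left(-34\right) \left(-19\right) = 646$)
$\left(49 \left(92 - 103\right) + b\right) \left(43519 - 15947\right) = \left(49 \left(92 - 103\right) + 646\right) \left(43519 - 15947\right) = \left(49 \left(-11\right) + 646\right) 27572 = \left(-539 + 646\right) 27572 = 107 \cdot 27572 = 2950204$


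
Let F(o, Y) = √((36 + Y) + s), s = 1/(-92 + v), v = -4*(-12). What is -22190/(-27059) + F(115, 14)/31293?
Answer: 22190/27059 + √24189/688446 ≈ 0.82029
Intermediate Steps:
v = 48
s = -1/44 (s = 1/(-92 + 48) = 1/(-44) = -1/44 ≈ -0.022727)
F(o, Y) = √(1583/44 + Y) (F(o, Y) = √((36 + Y) - 1/44) = √(1583/44 + Y))
-22190/(-27059) + F(115, 14)/31293 = -22190/(-27059) + (√(17413 + 484*14)/22)/31293 = -22190*(-1/27059) + (√(17413 + 6776)/22)*(1/31293) = 22190/27059 + (√24189/22)*(1/31293) = 22190/27059 + √24189/688446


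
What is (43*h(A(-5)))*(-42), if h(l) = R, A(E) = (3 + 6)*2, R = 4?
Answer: -7224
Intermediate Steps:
A(E) = 18 (A(E) = 9*2 = 18)
h(l) = 4
(43*h(A(-5)))*(-42) = (43*4)*(-42) = 172*(-42) = -7224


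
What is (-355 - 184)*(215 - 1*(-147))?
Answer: -195118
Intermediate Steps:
(-355 - 184)*(215 - 1*(-147)) = -539*(215 + 147) = -539*362 = -195118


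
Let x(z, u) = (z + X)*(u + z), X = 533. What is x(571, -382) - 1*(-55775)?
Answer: 264431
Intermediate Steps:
x(z, u) = (533 + z)*(u + z) (x(z, u) = (z + 533)*(u + z) = (533 + z)*(u + z))
x(571, -382) - 1*(-55775) = (571² + 533*(-382) + 533*571 - 382*571) - 1*(-55775) = (326041 - 203606 + 304343 - 218122) + 55775 = 208656 + 55775 = 264431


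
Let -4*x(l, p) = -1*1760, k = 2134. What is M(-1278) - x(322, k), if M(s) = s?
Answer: -1718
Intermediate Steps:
x(l, p) = 440 (x(l, p) = -(-1)*1760/4 = -¼*(-1760) = 440)
M(-1278) - x(322, k) = -1278 - 1*440 = -1278 - 440 = -1718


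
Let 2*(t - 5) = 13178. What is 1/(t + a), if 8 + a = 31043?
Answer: 1/37629 ≈ 2.6575e-5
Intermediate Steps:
t = 6594 (t = 5 + (½)*13178 = 5 + 6589 = 6594)
a = 31035 (a = -8 + 31043 = 31035)
1/(t + a) = 1/(6594 + 31035) = 1/37629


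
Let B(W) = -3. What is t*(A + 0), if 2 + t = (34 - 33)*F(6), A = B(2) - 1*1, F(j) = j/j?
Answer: 4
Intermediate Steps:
F(j) = 1
A = -4 (A = -3 - 1*1 = -3 - 1 = -4)
t = -1 (t = -2 + (34 - 33)*1 = -2 + 1*1 = -2 + 1 = -1)
t*(A + 0) = -(-4 + 0) = -1*(-4) = 4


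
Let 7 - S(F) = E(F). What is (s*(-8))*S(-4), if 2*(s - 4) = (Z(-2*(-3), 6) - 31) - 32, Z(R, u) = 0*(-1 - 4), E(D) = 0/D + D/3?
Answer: 5500/3 ≈ 1833.3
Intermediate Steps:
E(D) = D/3 (E(D) = 0 + D*(⅓) = 0 + D/3 = D/3)
S(F) = 7 - F/3
Z(R, u) = 0 (Z(R, u) = 0*(-5) = 0)
s = -55/2 (s = 4 + ((0 - 31) - 32)/2 = 4 + (-31 - 32)/2 = 4 + (½)*(-63) = 4 - 63/2 = -55/2 ≈ -27.500)
(s*(-8))*S(-4) = (-55/2*(-8))*(7 - ⅓*(-4)) = 220*(7 + 4/3) = 220*(25/3) = 5500/3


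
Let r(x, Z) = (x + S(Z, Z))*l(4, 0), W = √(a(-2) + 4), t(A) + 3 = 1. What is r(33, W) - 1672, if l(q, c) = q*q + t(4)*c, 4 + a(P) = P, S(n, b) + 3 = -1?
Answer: -1208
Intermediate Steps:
t(A) = -2 (t(A) = -3 + 1 = -2)
S(n, b) = -4 (S(n, b) = -3 - 1 = -4)
a(P) = -4 + P
l(q, c) = q² - 2*c (l(q, c) = q*q - 2*c = q² - 2*c)
W = I*√2 (W = √((-4 - 2) + 4) = √(-6 + 4) = √(-2) = I*√2 ≈ 1.4142*I)
r(x, Z) = -64 + 16*x (r(x, Z) = (x - 4)*(4² - 2*0) = (-4 + x)*(16 + 0) = (-4 + x)*16 = -64 + 16*x)
r(33, W) - 1672 = (-64 + 16*33) - 1672 = (-64 + 528) - 1672 = 464 - 1672 = -1208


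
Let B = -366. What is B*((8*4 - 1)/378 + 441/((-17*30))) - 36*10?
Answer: -393772/5355 ≈ -73.534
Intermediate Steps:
B*((8*4 - 1)/378 + 441/((-17*30))) - 36*10 = -366*((8*4 - 1)/378 + 441/((-17*30))) - 36*10 = -366*((32 - 1)*(1/378) + 441/(-510)) - 360 = -366*(31*(1/378) + 441*(-1/510)) - 360 = -366*(31/378 - 147/170) - 360 = -366*(-12574/16065) - 360 = 1534028/5355 - 360 = -393772/5355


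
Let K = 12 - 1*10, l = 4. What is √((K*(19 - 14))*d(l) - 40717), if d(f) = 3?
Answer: I*√40687 ≈ 201.71*I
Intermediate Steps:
K = 2 (K = 12 - 10 = 2)
√((K*(19 - 14))*d(l) - 40717) = √((2*(19 - 14))*3 - 40717) = √((2*5)*3 - 40717) = √(10*3 - 40717) = √(30 - 40717) = √(-40687) = I*√40687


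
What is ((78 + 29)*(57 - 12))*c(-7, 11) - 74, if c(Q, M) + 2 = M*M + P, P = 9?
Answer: 616246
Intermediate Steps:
c(Q, M) = 7 + M² (c(Q, M) = -2 + (M*M + 9) = -2 + (M² + 9) = -2 + (9 + M²) = 7 + M²)
((78 + 29)*(57 - 12))*c(-7, 11) - 74 = ((78 + 29)*(57 - 12))*(7 + 11²) - 74 = (107*45)*(7 + 121) - 74 = 4815*128 - 74 = 616320 - 74 = 616246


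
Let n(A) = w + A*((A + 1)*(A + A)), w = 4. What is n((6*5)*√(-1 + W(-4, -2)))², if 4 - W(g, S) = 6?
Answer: -78702883184 + 1748304000*I*√3 ≈ -7.8703e+10 + 3.0282e+9*I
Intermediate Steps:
W(g, S) = -2 (W(g, S) = 4 - 1*6 = 4 - 6 = -2)
n(A) = 4 + 2*A²*(1 + A) (n(A) = 4 + A*((A + 1)*(A + A)) = 4 + A*((1 + A)*(2*A)) = 4 + A*(2*A*(1 + A)) = 4 + 2*A²*(1 + A))
n((6*5)*√(-1 + W(-4, -2)))² = (4 + 2*((6*5)*√(-1 - 2))² + 2*((6*5)*√(-1 - 2))³)² = (4 + 2*(30*√(-3))² + 2*(30*√(-3))³)² = (4 + 2*(30*(I*√3))² + 2*(30*(I*√3))³)² = (4 + 2*(30*I*√3)² + 2*(30*I*√3)³)² = (4 + 2*(-2700) + 2*(-81000*I*√3))² = (4 - 5400 - 162000*I*√3)² = (-5396 - 162000*I*√3)²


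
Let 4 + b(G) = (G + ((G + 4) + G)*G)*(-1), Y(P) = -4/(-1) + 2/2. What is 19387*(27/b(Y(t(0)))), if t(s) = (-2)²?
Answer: -523449/79 ≈ -6625.9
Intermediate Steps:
t(s) = 4
Y(P) = 5 (Y(P) = -4*(-1) + 2*(½) = 4 + 1 = 5)
b(G) = -4 - G - G*(4 + 2*G) (b(G) = -4 + (G + ((G + 4) + G)*G)*(-1) = -4 + (G + ((4 + G) + G)*G)*(-1) = -4 + (G + (4 + 2*G)*G)*(-1) = -4 + (G + G*(4 + 2*G))*(-1) = -4 + (-G - G*(4 + 2*G)) = -4 - G - G*(4 + 2*G))
19387*(27/b(Y(t(0)))) = 19387*(27/(-4 - 5*5 - 2*5²)) = 19387*(27/(-4 - 25 - 2*25)) = 19387*(27/(-4 - 25 - 50)) = 19387*(27/(-79)) = 19387*(27*(-1/79)) = 19387*(-27/79) = -523449/79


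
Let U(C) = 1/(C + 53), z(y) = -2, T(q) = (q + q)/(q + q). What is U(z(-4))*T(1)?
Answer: 1/51 ≈ 0.019608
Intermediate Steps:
T(q) = 1 (T(q) = (2*q)/((2*q)) = (2*q)*(1/(2*q)) = 1)
U(C) = 1/(53 + C)
U(z(-4))*T(1) = 1/(53 - 2) = 1/51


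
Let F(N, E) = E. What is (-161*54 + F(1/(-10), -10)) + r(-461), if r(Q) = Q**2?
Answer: 203817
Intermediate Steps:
(-161*54 + F(1/(-10), -10)) + r(-461) = (-161*54 - 10) + (-461)**2 = (-8694 - 10) + 212521 = -8704 + 212521 = 203817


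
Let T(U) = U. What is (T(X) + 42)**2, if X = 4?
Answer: 2116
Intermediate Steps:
(T(X) + 42)**2 = (4 + 42)**2 = 46**2 = 2116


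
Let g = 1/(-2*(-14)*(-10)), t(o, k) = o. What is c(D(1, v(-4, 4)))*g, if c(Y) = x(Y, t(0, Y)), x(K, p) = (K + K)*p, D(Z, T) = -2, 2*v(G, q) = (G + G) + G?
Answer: 0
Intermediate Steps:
v(G, q) = 3*G/2 (v(G, q) = ((G + G) + G)/2 = (2*G + G)/2 = (3*G)/2 = 3*G/2)
x(K, p) = 2*K*p (x(K, p) = (2*K)*p = 2*K*p)
g = -1/280 (g = 1/(28*(-10)) = 1/(-280) = -1/280 ≈ -0.0035714)
c(Y) = 0 (c(Y) = 2*Y*0 = 0)
c(D(1, v(-4, 4)))*g = 0*(-1/280) = 0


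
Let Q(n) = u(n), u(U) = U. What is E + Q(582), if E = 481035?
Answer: 481617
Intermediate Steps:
Q(n) = n
E + Q(582) = 481035 + 582 = 481617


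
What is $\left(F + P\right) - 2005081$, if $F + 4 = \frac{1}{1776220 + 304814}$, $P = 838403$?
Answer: $- \frac{2427904909187}{2081034} \approx -1.1667 \cdot 10^{6}$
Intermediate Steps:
$F = - \frac{8324135}{2081034}$ ($F = -4 + \frac{1}{1776220 + 304814} = -4 + \frac{1}{2081034} = - \frac{8324135}{2081034} \approx -4.0$)
$\left(F + P\right) - 2005081 = \left(- \frac{8324135}{2081034} + 838403\right) - 2005081 = \frac{1744736824567}{2081034} - 2005081 = - \frac{2427904909187}{2081034}$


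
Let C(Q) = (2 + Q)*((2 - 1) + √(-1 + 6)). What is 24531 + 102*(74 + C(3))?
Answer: 32589 + 510*√5 ≈ 33729.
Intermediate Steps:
C(Q) = (1 + √5)*(2 + Q) (C(Q) = (2 + Q)*(1 + √5) = (1 + √5)*(2 + Q))
24531 + 102*(74 + C(3)) = 24531 + 102*(74 + (2 + 3 + 2*√5 + 3*√5)) = 24531 + 102*(74 + (5 + 5*√5)) = 24531 + 102*(79 + 5*√5) = 24531 + (8058 + 510*√5) = 32589 + 510*√5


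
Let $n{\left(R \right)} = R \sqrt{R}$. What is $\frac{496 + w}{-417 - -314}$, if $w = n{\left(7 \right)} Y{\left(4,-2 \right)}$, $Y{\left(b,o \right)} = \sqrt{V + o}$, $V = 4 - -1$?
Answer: $- \frac{496}{103} - \frac{7 \sqrt{21}}{103} \approx -5.127$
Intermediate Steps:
$V = 5$ ($V = 4 + 1 = 5$)
$n{\left(R \right)} = R^{\frac{3}{2}}$
$Y{\left(b,o \right)} = \sqrt{5 + o}$
$w = 7 \sqrt{21}$ ($w = 7^{\frac{3}{2}} \sqrt{5 - 2} = 7 \sqrt{7} \sqrt{3} = 7 \sqrt{21} \approx 32.078$)
$\frac{496 + w}{-417 - -314} = \frac{496 + 7 \sqrt{21}}{-417 - -314} = \frac{496 + 7 \sqrt{21}}{-417 + 314} = \frac{496 + 7 \sqrt{21}}{-103} = \left(496 + 7 \sqrt{21}\right) \left(- \frac{1}{103}\right) = - \frac{496}{103} - \frac{7 \sqrt{21}}{103}$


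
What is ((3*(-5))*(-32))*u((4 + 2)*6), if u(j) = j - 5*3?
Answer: 10080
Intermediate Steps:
u(j) = -15 + j (u(j) = j - 15 = -15 + j)
((3*(-5))*(-32))*u((4 + 2)*6) = ((3*(-5))*(-32))*(-15 + (4 + 2)*6) = (-15*(-32))*(-15 + 6*6) = 480*(-15 + 36) = 480*21 = 10080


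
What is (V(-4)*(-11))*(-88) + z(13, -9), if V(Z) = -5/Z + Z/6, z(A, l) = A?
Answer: 1733/3 ≈ 577.67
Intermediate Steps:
V(Z) = -5/Z + Z/6 (V(Z) = -5/Z + Z*(1/6) = -5/Z + Z/6)
(V(-4)*(-11))*(-88) + z(13, -9) = ((-5/(-4) + (1/6)*(-4))*(-11))*(-88) + 13 = ((-5*(-1/4) - 2/3)*(-11))*(-88) + 13 = ((5/4 - 2/3)*(-11))*(-88) + 13 = ((7/12)*(-11))*(-88) + 13 = -77/12*(-88) + 13 = 1694/3 + 13 = 1733/3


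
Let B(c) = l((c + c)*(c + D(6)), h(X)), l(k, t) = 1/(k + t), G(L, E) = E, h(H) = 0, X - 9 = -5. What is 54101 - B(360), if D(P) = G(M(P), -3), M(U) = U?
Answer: 13906121039/257040 ≈ 54101.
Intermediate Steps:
X = 4 (X = 9 - 5 = 4)
D(P) = -3
B(c) = 1/(2*c*(-3 + c)) (B(c) = 1/((c + c)*(c - 3) + 0) = 1/((2*c)*(-3 + c) + 0) = 1/(2*c*(-3 + c) + 0) = 1/(2*c*(-3 + c)))
54101 - B(360) = 54101 - 1/(2*360*(-3 + 360)) = 54101 - 1/(2*360*357) = 54101 - 1*1/257040 = 54101 - 1/257040 = 13906121039/257040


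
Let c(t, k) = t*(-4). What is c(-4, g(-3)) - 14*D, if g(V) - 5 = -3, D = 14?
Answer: -180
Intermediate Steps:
g(V) = 2 (g(V) = 5 - 3 = 2)
c(t, k) = -4*t
c(-4, g(-3)) - 14*D = -4*(-4) - 14*14 = 16 - 196 = -180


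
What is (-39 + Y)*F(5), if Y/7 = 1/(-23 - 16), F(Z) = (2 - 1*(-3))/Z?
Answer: -1528/39 ≈ -39.180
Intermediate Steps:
F(Z) = 5/Z (F(Z) = (2 + 3)/Z = 5/Z)
Y = -7/39 (Y = 7/(-23 - 16) = 7/(-39) = 7*(-1/39) = -7/39 ≈ -0.17949)
(-39 + Y)*F(5) = (-39 - 7/39)*(5/5) = -7640/(39*5) = -1528/39*1 = -1528/39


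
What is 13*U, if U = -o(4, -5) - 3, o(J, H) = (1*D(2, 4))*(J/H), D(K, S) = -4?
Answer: -403/5 ≈ -80.600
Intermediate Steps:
o(J, H) = -4*J/H (o(J, H) = (1*(-4))*(J/H) = -4*J/H)
U = -31/5 (U = -(-4)*4/(-5) - 3 = -(-4)*4*(-1)/5 - 3 = -1*16/5 - 3 = -16/5 - 3 = -31/5 ≈ -6.2000)
13*U = 13*(-31/5) = -403/5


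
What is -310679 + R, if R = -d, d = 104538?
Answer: -415217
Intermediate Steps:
R = -104538 (R = -1*104538 = -104538)
-310679 + R = -310679 - 104538 = -415217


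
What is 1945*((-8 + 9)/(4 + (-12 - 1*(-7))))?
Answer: -1945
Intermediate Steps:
1945*((-8 + 9)/(4 + (-12 - 1*(-7)))) = 1945*(1/(4 + (-12 + 7))) = 1945*(1/(4 - 5)) = 1945*(1/(-1)) = 1945*(1*(-1)) = 1945*(-1) = -1945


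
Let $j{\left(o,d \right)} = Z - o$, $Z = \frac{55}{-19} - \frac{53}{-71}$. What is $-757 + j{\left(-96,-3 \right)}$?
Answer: $- \frac{894587}{1349} \approx -663.15$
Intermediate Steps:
$Z = - \frac{2898}{1349}$ ($Z = 55 \left(- \frac{1}{19}\right) - - \frac{53}{71} = - \frac{55}{19} + \frac{53}{71} = - \frac{2898}{1349} \approx -2.1483$)
$j{\left(o,d \right)} = - \frac{2898}{1349} - o$
$-757 + j{\left(-96,-3 \right)} = -757 - - \frac{126606}{1349} = -757 + \left(- \frac{2898}{1349} + 96\right) = -757 + \frac{126606}{1349} = - \frac{894587}{1349}$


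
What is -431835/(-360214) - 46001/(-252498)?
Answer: 31401919511/22738328643 ≈ 1.3810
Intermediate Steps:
-431835/(-360214) - 46001/(-252498) = -431835*(-1/360214) - 46001*(-1/252498) = 431835/360214 + 46001/252498 = 31401919511/22738328643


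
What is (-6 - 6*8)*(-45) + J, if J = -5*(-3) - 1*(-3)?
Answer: 2448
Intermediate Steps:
J = 18 (J = 15 + 3 = 18)
(-6 - 6*8)*(-45) + J = (-6 - 6*8)*(-45) + 18 = (-6 - 1*48)*(-45) + 18 = (-6 - 48)*(-45) + 18 = -54*(-45) + 18 = 2430 + 18 = 2448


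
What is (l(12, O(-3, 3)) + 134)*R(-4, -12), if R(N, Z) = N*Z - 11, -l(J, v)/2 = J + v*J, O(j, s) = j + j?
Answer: 9398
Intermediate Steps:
O(j, s) = 2*j
l(J, v) = -2*J - 2*J*v (l(J, v) = -2*(J + v*J) = -2*(J + J*v) = -2*J - 2*J*v)
R(N, Z) = -11 + N*Z
(l(12, O(-3, 3)) + 134)*R(-4, -12) = (-2*12*(1 + 2*(-3)) + 134)*(-11 - 4*(-12)) = (-2*12*(1 - 6) + 134)*(-11 + 48) = (-2*12*(-5) + 134)*37 = (120 + 134)*37 = 254*37 = 9398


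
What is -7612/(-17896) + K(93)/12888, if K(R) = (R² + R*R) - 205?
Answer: 50499973/28830456 ≈ 1.7516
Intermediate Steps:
K(R) = -205 + 2*R² (K(R) = (R² + R²) - 205 = 2*R² - 205 = -205 + 2*R²)
-7612/(-17896) + K(93)/12888 = -7612/(-17896) + (-205 + 2*93²)/12888 = -7612*(-1/17896) + (-205 + 2*8649)*(1/12888) = 1903/4474 + (-205 + 17298)*(1/12888) = 1903/4474 + 17093*(1/12888) = 1903/4474 + 17093/12888 = 50499973/28830456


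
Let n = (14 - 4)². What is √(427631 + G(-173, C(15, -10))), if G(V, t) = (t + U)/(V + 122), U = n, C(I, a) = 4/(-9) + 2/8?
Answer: √40041473073/306 ≈ 653.93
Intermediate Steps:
n = 100 (n = 10² = 100)
C(I, a) = -7/36 (C(I, a) = 4*(-⅑) + 2*(⅛) = -4/9 + ¼ = -7/36)
U = 100
G(V, t) = (100 + t)/(122 + V) (G(V, t) = (t + 100)/(V + 122) = (100 + t)/(122 + V))
√(427631 + G(-173, C(15, -10))) = √(427631 + (100 - 7/36)/(122 - 173)) = √(427631 + (3593/36)/(-51)) = √(427631 - 1/51*3593/36) = √(427631 - 3593/1836) = √(785126923/1836) = √40041473073/306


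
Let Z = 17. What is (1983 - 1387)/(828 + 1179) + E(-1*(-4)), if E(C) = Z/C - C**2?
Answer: -91945/8028 ≈ -11.453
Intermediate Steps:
E(C) = -C**2 + 17/C (E(C) = 17/C - C**2 = -C**2 + 17/C)
(1983 - 1387)/(828 + 1179) + E(-1*(-4)) = (1983 - 1387)/(828 + 1179) + (17 - (-1*(-4))**3)/((-1*(-4))) = 596/2007 + (17 - 1*4**3)/4 = 596*(1/2007) + (17 - 1*64)/4 = 596/2007 + (17 - 64)/4 = 596/2007 + (1/4)*(-47) = 596/2007 - 47/4 = -91945/8028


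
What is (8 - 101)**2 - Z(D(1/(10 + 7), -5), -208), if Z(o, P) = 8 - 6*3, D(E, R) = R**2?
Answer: 8659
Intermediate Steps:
Z(o, P) = -10 (Z(o, P) = 8 - 18 = -10)
(8 - 101)**2 - Z(D(1/(10 + 7), -5), -208) = (8 - 101)**2 - 1*(-10) = (-93)**2 + 10 = 8649 + 10 = 8659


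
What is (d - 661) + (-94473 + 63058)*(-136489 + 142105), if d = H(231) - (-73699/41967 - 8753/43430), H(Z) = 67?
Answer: -321561003134458819/1822626810 ≈ -1.7643e+8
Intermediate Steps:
d = 125684080991/1822626810 (d = 67 - (-73699/41967 - 8753/43430) = 67 - 1*(-3568084721/1822626810) = 67 + 3568084721/1822626810 = 125684080991/1822626810 ≈ 68.958)
(d - 661) + (-94473 + 63058)*(-136489 + 142105) = (125684080991/1822626810 - 661) + (-94473 + 63058)*(-136489 + 142105) = -1079072240419/1822626810 - 31415*5616 = -1079072240419/1822626810 - 176426640 = -321561003134458819/1822626810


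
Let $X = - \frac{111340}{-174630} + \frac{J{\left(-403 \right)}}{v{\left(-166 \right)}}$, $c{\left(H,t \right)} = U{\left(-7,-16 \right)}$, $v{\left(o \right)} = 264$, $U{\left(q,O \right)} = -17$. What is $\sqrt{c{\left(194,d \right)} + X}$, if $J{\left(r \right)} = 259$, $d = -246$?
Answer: $\frac{i \sqrt{9081087850362}}{768372} \approx 3.9219 i$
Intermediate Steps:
$c{\left(H,t \right)} = -17$
$X = \frac{2487431}{1536744}$ ($X = - \frac{111340}{-174630} + \frac{259}{264} = \left(-111340\right) \left(- \frac{1}{174630}\right) + 259 \cdot \frac{1}{264} = \frac{11134}{17463} + \frac{259}{264} = \frac{2487431}{1536744} \approx 1.6186$)
$\sqrt{c{\left(194,d \right)} + X} = \sqrt{-17 + \frac{2487431}{1536744}} = \sqrt{- \frac{23637217}{1536744}} = \frac{i \sqrt{9081087850362}}{768372}$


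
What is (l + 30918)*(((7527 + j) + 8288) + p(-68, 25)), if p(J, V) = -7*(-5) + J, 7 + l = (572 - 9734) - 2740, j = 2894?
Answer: 355012084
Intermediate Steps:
l = -11909 (l = -7 + ((572 - 9734) - 2740) = -7 + (-9162 - 2740) = -7 - 11902 = -11909)
p(J, V) = 35 + J
(l + 30918)*(((7527 + j) + 8288) + p(-68, 25)) = (-11909 + 30918)*(((7527 + 2894) + 8288) + (35 - 68)) = 19009*((10421 + 8288) - 33) = 19009*(18709 - 33) = 19009*18676 = 355012084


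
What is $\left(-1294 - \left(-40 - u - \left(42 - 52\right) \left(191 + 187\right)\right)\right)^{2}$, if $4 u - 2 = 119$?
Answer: $\frac{400600225}{16} \approx 2.5038 \cdot 10^{7}$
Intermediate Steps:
$u = \frac{121}{4}$ ($u = \frac{1}{2} + \frac{1}{4} \cdot 119 = \frac{1}{2} + \frac{119}{4} = \frac{121}{4} \approx 30.25$)
$\left(-1294 - \left(-40 - u - \left(42 - 52\right) \left(191 + 187\right)\right)\right)^{2} = \left(-1294 - \left(-40 - \frac{121}{4} - \left(42 - 52\right) \left(191 + 187\right)\right)\right)^{2} = \left(-1294 - \frac{14839}{4}\right)^{2} = \left(- \frac{20015}{4}\right)^{2} = \frac{400600225}{16}$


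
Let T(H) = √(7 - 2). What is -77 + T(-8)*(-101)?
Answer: -77 - 101*√5 ≈ -302.84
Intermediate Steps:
T(H) = √5
-77 + T(-8)*(-101) = -77 + √5*(-101) = -77 - 101*√5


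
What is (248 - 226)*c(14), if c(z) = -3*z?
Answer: -924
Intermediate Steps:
(248 - 226)*c(14) = (248 - 226)*(-3*14) = 22*(-42) = -924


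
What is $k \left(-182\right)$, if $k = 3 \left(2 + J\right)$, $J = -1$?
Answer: $-546$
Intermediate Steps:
$k = 3$ ($k = 3 \left(2 - 1\right) = 3 \cdot 1 = 3$)
$k \left(-182\right) = 3 \left(-182\right) = -546$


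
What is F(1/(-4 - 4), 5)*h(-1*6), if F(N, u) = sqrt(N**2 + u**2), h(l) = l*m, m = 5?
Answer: -15*sqrt(1601)/4 ≈ -150.05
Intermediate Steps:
h(l) = 5*l (h(l) = l*5 = 5*l)
F(1/(-4 - 4), 5)*h(-1*6) = sqrt((1/(-4 - 4))**2 + 5**2)*(5*(-1*6)) = sqrt((1/(-8))**2 + 25)*(5*(-6)) = sqrt((-1/8)**2 + 25)*(-30) = sqrt(1/64 + 25)*(-30) = sqrt(1601/64)*(-30) = (sqrt(1601)/8)*(-30) = -15*sqrt(1601)/4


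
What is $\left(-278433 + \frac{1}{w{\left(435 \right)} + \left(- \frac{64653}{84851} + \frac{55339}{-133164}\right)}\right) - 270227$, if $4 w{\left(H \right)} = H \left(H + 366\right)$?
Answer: $- \frac{270005749102045080538}{492118523507627} \approx -5.4866 \cdot 10^{5}$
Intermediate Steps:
$w{\left(H \right)} = \frac{H \left(366 + H\right)}{4}$ ($w{\left(H \right)} = \frac{H \left(H + 366\right)}{4} = \frac{H \left(366 + H\right)}{4}$)
$\left(-278433 + \frac{1}{w{\left(435 \right)} + \left(- \frac{64653}{84851} + \frac{55339}{-133164}\right)}\right) - 270227 = \left(-278433 + \frac{1}{\frac{1}{4} \cdot 435 \left(366 + 435\right) + \left(- \frac{64653}{84851} + \frac{55339}{-133164}\right)}\right) - 270227 = \left(-278433 + \frac{1}{\frac{1}{4} \cdot 435 \cdot 801 + \left(\left(-64653\right) \frac{1}{84851} + 55339 \left(- \frac{1}{133164}\right)\right)}\right) - 270227 = \left(-278433 + \frac{1}{\frac{348435}{4} - \frac{13305021581}{11299098564}}\right) - 270227 = \left(-278433 + \frac{1}{\frac{492118523507627}{5649549282}}\right) - 270227 = \left(-278433 + \frac{5649549282}{492118523507627}\right) - 270227 = - \frac{137022036850149559209}{492118523507627} - 270227 = - \frac{270005749102045080538}{492118523507627}$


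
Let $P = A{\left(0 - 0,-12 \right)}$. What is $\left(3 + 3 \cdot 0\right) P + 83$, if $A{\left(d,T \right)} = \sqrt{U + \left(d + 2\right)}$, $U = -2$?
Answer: $83$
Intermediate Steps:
$A{\left(d,T \right)} = \sqrt{d}$ ($A{\left(d,T \right)} = \sqrt{-2 + \left(d + 2\right)} = \sqrt{-2 + \left(2 + d\right)} = \sqrt{d}$)
$P = 0$ ($P = \sqrt{0 - 0} = \sqrt{0 + 0} = \sqrt{0} = 0$)
$\left(3 + 3 \cdot 0\right) P + 83 = \left(3 + 3 \cdot 0\right) 0 + 83 = \left(3 + 0\right) 0 + 83 = 3 \cdot 0 + 83 = 0 + 83 = 83$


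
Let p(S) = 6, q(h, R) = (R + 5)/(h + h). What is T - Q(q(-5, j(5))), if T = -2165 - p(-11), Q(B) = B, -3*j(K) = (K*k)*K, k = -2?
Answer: -13013/6 ≈ -2168.8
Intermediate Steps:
j(K) = 2*K²/3 (j(K) = -K*(-2)*K/3 = -(-2*K)*K/3 = -(-2)*K²/3 = 2*K²/3)
q(h, R) = (5 + R)/(2*h) (q(h, R) = (5 + R)/((2*h)) = (5 + R)*(1/(2*h)) = (5 + R)/(2*h))
T = -2171 (T = -2165 - 1*6 = -2165 - 6 = -2171)
T - Q(q(-5, j(5))) = -2171 - (5 + (⅔)*5²)/(2*(-5)) = -2171 - (-1)*(5 + (⅔)*25)/(2*5) = -2171 - (-1)*(5 + 50/3)/(2*5) = -2171 - (-1)*65/(2*5*3) = -2171 - 1*(-13/6) = -2171 + 13/6 = -13013/6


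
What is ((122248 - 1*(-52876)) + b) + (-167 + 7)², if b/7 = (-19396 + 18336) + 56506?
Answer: 588846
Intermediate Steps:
b = 388122 (b = 7*((-19396 + 18336) + 56506) = 7*(-1060 + 56506) = 7*55446 = 388122)
((122248 - 1*(-52876)) + b) + (-167 + 7)² = ((122248 - 1*(-52876)) + 388122) + (-167 + 7)² = ((122248 + 52876) + 388122) + (-160)² = (175124 + 388122) + 25600 = 563246 + 25600 = 588846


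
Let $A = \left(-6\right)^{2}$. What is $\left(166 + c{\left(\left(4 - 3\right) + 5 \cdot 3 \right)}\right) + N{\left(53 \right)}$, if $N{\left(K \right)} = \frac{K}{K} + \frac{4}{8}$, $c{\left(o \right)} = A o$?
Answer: $\frac{1487}{2} \approx 743.5$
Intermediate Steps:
$A = 36$
$c{\left(o \right)} = 36 o$
$N{\left(K \right)} = \frac{3}{2}$ ($N{\left(K \right)} = 1 + 4 \cdot \frac{1}{8} = 1 + \frac{1}{2} = \frac{3}{2}$)
$\left(166 + c{\left(\left(4 - 3\right) + 5 \cdot 3 \right)}\right) + N{\left(53 \right)} = \left(166 + 36 \left(\left(4 - 3\right) + 5 \cdot 3\right)\right) + \frac{3}{2} = \left(166 + 36 \left(1 + 15\right)\right) + \frac{3}{2} = \left(166 + 36 \cdot 16\right) + \frac{3}{2} = \left(166 + 576\right) + \frac{3}{2} = 742 + \frac{3}{2} = \frac{1487}{2}$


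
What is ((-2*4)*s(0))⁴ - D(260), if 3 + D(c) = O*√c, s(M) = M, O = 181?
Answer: 3 - 362*√65 ≈ -2915.5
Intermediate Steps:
D(c) = -3 + 181*√c
((-2*4)*s(0))⁴ - D(260) = (-2*4*0)⁴ - (-3 + 181*√260) = (-8*0)⁴ - (-3 + 181*(2*√65)) = 0⁴ - (-3 + 362*√65) = 0 + (3 - 362*√65) = 3 - 362*√65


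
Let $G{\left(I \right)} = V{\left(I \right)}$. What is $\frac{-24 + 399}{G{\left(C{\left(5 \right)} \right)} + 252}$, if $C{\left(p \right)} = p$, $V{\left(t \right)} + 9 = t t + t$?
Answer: $\frac{125}{91} \approx 1.3736$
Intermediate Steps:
$V{\left(t \right)} = -9 + t + t^{2}$ ($V{\left(t \right)} = -9 + \left(t t + t\right) = -9 + \left(t^{2} + t\right) = -9 + \left(t + t^{2}\right) = -9 + t + t^{2}$)
$G{\left(I \right)} = -9 + I + I^{2}$
$\frac{-24 + 399}{G{\left(C{\left(5 \right)} \right)} + 252} = \frac{-24 + 399}{\left(-9 + 5 + 5^{2}\right) + 252} = \frac{375}{\left(-9 + 5 + 25\right) + 252} = \frac{375}{21 + 252} = \frac{375}{273} = 375 \cdot \frac{1}{273} = \frac{125}{91}$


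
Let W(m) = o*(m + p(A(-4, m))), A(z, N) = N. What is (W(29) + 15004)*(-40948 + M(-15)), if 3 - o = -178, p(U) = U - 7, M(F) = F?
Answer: -992738305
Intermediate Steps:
p(U) = -7 + U
o = 181 (o = 3 - 1*(-178) = 3 + 178 = 181)
W(m) = -1267 + 362*m (W(m) = 181*(m + (-7 + m)) = 181*(-7 + 2*m) = -1267 + 362*m)
(W(29) + 15004)*(-40948 + M(-15)) = ((-1267 + 362*29) + 15004)*(-40948 - 15) = ((-1267 + 10498) + 15004)*(-40963) = (9231 + 15004)*(-40963) = 24235*(-40963) = -992738305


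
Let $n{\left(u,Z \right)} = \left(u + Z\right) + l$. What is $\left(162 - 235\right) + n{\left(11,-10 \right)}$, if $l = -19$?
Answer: $-91$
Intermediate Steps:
$n{\left(u,Z \right)} = -19 + Z + u$ ($n{\left(u,Z \right)} = \left(u + Z\right) - 19 = \left(Z + u\right) - 19 = -19 + Z + u$)
$\left(162 - 235\right) + n{\left(11,-10 \right)} = \left(162 - 235\right) - 18 = -73 - 18 = -91$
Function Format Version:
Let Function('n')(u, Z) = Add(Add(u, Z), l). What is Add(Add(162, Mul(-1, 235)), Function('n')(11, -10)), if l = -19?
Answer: -91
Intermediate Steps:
Function('n')(u, Z) = Add(-19, Z, u) (Function('n')(u, Z) = Add(Add(u, Z), -19) = Add(Add(Z, u), -19) = Add(-19, Z, u))
Add(Add(162, Mul(-1, 235)), Function('n')(11, -10)) = Add(Add(162, Mul(-1, 235)), Add(-19, -10, 11)) = Add(Add(162, -235), -18) = Add(-73, -18) = -91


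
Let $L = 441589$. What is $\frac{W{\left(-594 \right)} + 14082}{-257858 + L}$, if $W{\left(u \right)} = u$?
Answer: $\frac{13488}{183731} \approx 0.073412$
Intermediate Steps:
$\frac{W{\left(-594 \right)} + 14082}{-257858 + L} = \frac{-594 + 14082}{-257858 + 441589} = \frac{13488}{183731}$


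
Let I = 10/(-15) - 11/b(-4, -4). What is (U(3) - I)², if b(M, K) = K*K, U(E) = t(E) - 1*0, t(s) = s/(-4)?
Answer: 841/2304 ≈ 0.36502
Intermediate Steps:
t(s) = -s/4 (t(s) = s*(-¼) = -s/4)
U(E) = -E/4 (U(E) = -E/4 - 1*0 = -E/4 + 0 = -E/4)
b(M, K) = K²
I = -65/48 (I = 10/(-15) - 11/((-4)²) = 10*(-1/15) - 11/16 = -⅔ - 11*1/16 = -⅔ - 11/16 = -65/48 ≈ -1.3542)
(U(3) - I)² = (-¼*3 - 1*(-65/48))² = (-¾ + 65/48)² = (29/48)² = 841/2304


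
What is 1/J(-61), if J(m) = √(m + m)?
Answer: -I*√122/122 ≈ -0.090536*I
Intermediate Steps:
J(m) = √2*√m (J(m) = √(2*m) = √2*√m)
1/J(-61) = 1/(√2*√(-61)) = 1/(√2*(I*√61)) = 1/(I*√122) = -I*√122/122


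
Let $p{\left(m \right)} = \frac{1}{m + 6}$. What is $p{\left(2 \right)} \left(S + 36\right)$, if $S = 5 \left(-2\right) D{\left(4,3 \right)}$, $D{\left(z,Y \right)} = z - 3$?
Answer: $\frac{13}{4} \approx 3.25$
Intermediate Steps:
$p{\left(m \right)} = \frac{1}{6 + m}$
$D{\left(z,Y \right)} = -3 + z$ ($D{\left(z,Y \right)} = z - 3 = -3 + z$)
$S = -10$ ($S = 5 \left(-2\right) \left(-3 + 4\right) = \left(-10\right) 1 = -10$)
$p{\left(2 \right)} \left(S + 36\right) = \frac{-10 + 36}{6 + 2} = \frac{1}{8} \cdot 26 = \frac{13}{4}$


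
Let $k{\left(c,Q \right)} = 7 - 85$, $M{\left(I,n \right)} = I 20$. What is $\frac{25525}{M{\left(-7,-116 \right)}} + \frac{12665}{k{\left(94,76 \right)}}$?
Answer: $- \frac{376405}{1092} \approx -344.69$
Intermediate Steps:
$M{\left(I,n \right)} = 20 I$
$k{\left(c,Q \right)} = -78$
$\frac{25525}{M{\left(-7,-116 \right)}} + \frac{12665}{k{\left(94,76 \right)}} = \frac{25525}{20 \left(-7\right)} + \frac{12665}{-78} = \frac{25525}{-140} + 12665 \left(- \frac{1}{78}\right) = 25525 \left(- \frac{1}{140}\right) - \frac{12665}{78} = - \frac{5105}{28} - \frac{12665}{78} = - \frac{376405}{1092}$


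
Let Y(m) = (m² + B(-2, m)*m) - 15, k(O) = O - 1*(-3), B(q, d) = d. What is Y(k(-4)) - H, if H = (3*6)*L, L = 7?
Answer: -139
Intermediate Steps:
k(O) = 3 + O (k(O) = O + 3 = 3 + O)
Y(m) = -15 + 2*m² (Y(m) = (m² + m*m) - 15 = (m² + m²) - 15 = 2*m² - 15 = -15 + 2*m²)
H = 126 (H = (3*6)*7 = 18*7 = 126)
Y(k(-4)) - H = (-15 + 2*(3 - 4)²) - 1*126 = (-15 + 2*(-1)²) - 126 = (-15 + 2*1) - 126 = (-15 + 2) - 126 = -13 - 126 = -139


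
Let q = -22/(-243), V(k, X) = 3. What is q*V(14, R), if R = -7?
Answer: 22/81 ≈ 0.27161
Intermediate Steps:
q = 22/243 (q = -22*(-1/243) = 22/243 ≈ 0.090535)
q*V(14, R) = (22/243)*3 = 22/81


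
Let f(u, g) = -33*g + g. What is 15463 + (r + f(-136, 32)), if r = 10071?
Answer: 24510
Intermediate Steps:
f(u, g) = -32*g
15463 + (r + f(-136, 32)) = 15463 + (10071 - 32*32) = 15463 + (10071 - 1024) = 15463 + 9047 = 24510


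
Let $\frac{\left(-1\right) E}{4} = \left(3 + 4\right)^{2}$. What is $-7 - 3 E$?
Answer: $581$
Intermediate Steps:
$E = -196$ ($E = - 4 \left(3 + 4\right)^{2} = - 4 \cdot 7^{2} = \left(-4\right) 49 = -196$)
$-7 - 3 E = -7 - -588 = -7 + 588 = 581$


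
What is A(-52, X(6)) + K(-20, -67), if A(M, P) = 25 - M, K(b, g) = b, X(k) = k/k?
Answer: 57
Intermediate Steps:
X(k) = 1
A(-52, X(6)) + K(-20, -67) = (25 - 1*(-52)) - 20 = (25 + 52) - 20 = 77 - 20 = 57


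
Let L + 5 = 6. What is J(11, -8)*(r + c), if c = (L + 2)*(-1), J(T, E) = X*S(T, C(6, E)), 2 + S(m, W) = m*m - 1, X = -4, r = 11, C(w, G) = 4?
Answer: -3776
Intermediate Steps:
L = 1 (L = -5 + 6 = 1)
S(m, W) = -3 + m² (S(m, W) = -2 + (m*m - 1) = -2 + (m² - 1) = -2 + (-1 + m²) = -3 + m²)
J(T, E) = 12 - 4*T² (J(T, E) = -4*(-3 + T²) = 12 - 4*T²)
c = -3 (c = (1 + 2)*(-1) = 3*(-1) = -3)
J(11, -8)*(r + c) = (12 - 4*11²)*(11 - 3) = (12 - 4*121)*8 = (12 - 484)*8 = -472*8 = -3776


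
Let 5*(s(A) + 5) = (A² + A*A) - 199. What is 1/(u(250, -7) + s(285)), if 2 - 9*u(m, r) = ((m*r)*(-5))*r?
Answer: 45/1766294 ≈ 2.5477e-5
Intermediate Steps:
u(m, r) = 2/9 + 5*m*r²/9 (u(m, r) = 2/9 - (m*r)*(-5)*r/9 = 2/9 - (-5*m*r)*r/9 = 2/9 - (-5)*m*r²/9 = 2/9 + 5*m*r²/9)
s(A) = -224/5 + 2*A²/5 (s(A) = -5 + ((A² + A*A) - 199)/5 = -5 + ((A² + A²) - 199)/5 = -5 + (2*A² - 199)/5 = -5 + (-199 + 2*A²)/5 = -5 + (-199/5 + 2*A²/5) = -224/5 + 2*A²/5)
1/(u(250, -7) + s(285)) = 1/((2/9 + (5/9)*250*(-7)²) + (-224/5 + (⅖)*285²)) = 1/((2/9 + (5/9)*250*49) + (-224/5 + (⅖)*81225)) = 1/((2/9 + 61250/9) + (-224/5 + 32490)) = 1/(61252/9 + 162226/5) = 1/(1766294/45) = 45/1766294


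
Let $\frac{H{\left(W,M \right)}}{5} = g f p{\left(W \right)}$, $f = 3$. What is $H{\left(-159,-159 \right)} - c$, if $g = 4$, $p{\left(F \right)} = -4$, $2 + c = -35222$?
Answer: $34984$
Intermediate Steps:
$c = -35224$ ($c = -2 - 35222 = -35224$)
$H{\left(W,M \right)} = -240$ ($H{\left(W,M \right)} = 5 \cdot 4 \cdot 3 \left(-4\right) = 5 \cdot 12 \left(-4\right) = 5 \left(-48\right) = -240$)
$H{\left(-159,-159 \right)} - c = -240 - -35224 = -240 + 35224 = 34984$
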